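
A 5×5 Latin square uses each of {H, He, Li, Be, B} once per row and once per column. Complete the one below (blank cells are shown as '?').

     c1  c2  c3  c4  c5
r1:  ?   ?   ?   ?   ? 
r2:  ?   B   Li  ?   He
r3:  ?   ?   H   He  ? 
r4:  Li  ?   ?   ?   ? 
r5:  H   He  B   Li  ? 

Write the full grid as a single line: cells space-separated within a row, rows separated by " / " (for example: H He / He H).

(r2,c1) = Be
(r2,c4) = H
(r3,c1) = B
(r5,c5) = Be
(r1,c1) = He
(r1,c3) = Be
(r1,c4) = B
(r3,c5) = Li
(r4,c3) = He
(r4,c4) = Be
(r1,c5) = H
(r3,c2) = Be
(r4,c2) = H
(r4,c5) = B
(r1,c2) = Li

He Li Be B H / Be B Li H He / B Be H He Li / Li H He Be B / H He B Li Be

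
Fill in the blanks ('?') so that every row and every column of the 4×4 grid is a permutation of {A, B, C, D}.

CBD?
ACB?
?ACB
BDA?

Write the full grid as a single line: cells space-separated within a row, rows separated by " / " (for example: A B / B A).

C B D A / A C B D / D A C B / B D A C

Cell (r1,c4): row 1 has {B,C,D}; column 4 has {B} → A.
Cell (r2,c4): row 2 has {A,B,C}; column 4 has {A,B} → D.
Cell (r3,c1): row 3 has {A,B,C}; column 1 has {A,B,C} → D.
Cell (r4,c4): row 4 has {A,B,D}; column 4 has {A,B,D} → C.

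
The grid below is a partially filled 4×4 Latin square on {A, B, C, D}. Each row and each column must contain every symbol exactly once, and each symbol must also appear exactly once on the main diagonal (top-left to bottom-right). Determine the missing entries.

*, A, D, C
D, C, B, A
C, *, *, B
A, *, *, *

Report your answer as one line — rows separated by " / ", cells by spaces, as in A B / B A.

B A D C / D C B A / C D A B / A B C D

(r1,c1) = B
(r3,c2) = D
(r3,c3) = A
(r4,c2) = B
(r4,c3) = C
(r4,c4) = D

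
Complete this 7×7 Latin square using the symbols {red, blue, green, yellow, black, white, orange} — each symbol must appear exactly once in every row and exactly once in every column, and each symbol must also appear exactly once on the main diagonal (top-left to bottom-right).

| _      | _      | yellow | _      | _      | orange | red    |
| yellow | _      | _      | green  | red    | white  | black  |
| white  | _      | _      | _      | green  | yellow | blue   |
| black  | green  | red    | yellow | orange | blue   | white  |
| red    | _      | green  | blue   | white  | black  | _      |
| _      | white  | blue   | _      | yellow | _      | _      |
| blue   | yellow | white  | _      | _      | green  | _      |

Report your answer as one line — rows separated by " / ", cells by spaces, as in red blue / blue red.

green black yellow white blue orange red / yellow blue orange green red white black / white red black orange green yellow blue / black green red yellow orange blue white / red orange green blue white black yellow / orange white blue black yellow red green / blue yellow white red black green orange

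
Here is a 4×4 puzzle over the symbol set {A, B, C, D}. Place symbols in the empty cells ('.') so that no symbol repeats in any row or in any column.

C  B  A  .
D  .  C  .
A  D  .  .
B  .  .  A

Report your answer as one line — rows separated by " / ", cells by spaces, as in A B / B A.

row 1 has {A,B,C}; column 4 has {A} — only D is left for (r1,c4).
row 2 has {C,D}; column 2 has {B,D} — only A is left for (r2,c2).
row 2 has {A,C,D}; column 4 has {A,D} — only B is left for (r2,c4).
row 3 has {A,D}; column 3 has {A,C} — only B is left for (r3,c3).
row 3 has {A,B,D}; column 4 has {A,B,D} — only C is left for (r3,c4).
row 4 has {A,B}; column 2 has {A,B,D} — only C is left for (r4,c2).
row 4 has {A,B,C}; column 3 has {A,B,C} — only D is left for (r4,c3).

C B A D / D A C B / A D B C / B C D A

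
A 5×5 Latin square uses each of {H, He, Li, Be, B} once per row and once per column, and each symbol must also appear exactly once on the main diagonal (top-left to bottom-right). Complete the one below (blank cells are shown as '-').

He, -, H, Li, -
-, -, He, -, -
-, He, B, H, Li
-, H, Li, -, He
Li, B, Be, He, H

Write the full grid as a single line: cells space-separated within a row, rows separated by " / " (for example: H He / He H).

(r1,c2) = Be
(r1,c5) = B
(r2,c2) = Li
(r2,c5) = Be
(r3,c1) = Be
(r4,c1) = B
(r4,c4) = Be
(r2,c1) = H
(r2,c4) = B

He Be H Li B / H Li He B Be / Be He B H Li / B H Li Be He / Li B Be He H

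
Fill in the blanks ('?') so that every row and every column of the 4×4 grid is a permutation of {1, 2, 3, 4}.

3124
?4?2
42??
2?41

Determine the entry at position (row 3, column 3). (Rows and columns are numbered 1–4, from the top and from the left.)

1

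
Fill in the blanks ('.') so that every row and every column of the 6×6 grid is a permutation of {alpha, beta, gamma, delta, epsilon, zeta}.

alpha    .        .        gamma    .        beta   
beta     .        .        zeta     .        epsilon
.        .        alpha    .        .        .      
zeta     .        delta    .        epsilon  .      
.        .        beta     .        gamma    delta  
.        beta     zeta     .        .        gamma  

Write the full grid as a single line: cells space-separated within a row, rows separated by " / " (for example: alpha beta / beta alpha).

(r1,c3) = epsilon
(r2,c3) = gamma
(r3,c6) = zeta
(r4,c6) = alpha
(r5,c1) = epsilon
(r5,c4) = alpha
(r6,c1) = delta
(r6,c4) = epsilon
(r6,c5) = alpha
(r2,c5) = delta
(r3,c1) = gamma
(r3,c5) = beta
(r4,c2) = gamma
(r4,c4) = beta
(r5,c2) = zeta
(r1,c2) = delta
(r1,c5) = zeta
(r2,c2) = alpha
(r3,c2) = epsilon
(r3,c4) = delta

alpha delta epsilon gamma zeta beta / beta alpha gamma zeta delta epsilon / gamma epsilon alpha delta beta zeta / zeta gamma delta beta epsilon alpha / epsilon zeta beta alpha gamma delta / delta beta zeta epsilon alpha gamma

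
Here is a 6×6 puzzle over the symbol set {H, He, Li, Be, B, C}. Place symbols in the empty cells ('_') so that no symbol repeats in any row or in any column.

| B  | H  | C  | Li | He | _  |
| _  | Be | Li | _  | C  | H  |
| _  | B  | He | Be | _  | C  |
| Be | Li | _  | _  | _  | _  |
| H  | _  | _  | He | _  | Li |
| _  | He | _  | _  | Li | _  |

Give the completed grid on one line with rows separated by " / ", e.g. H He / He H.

B H C Li He Be / He Be Li B C H / Li B He Be H C / Be Li H C B He / H C B He Be Li / C He Be H Li B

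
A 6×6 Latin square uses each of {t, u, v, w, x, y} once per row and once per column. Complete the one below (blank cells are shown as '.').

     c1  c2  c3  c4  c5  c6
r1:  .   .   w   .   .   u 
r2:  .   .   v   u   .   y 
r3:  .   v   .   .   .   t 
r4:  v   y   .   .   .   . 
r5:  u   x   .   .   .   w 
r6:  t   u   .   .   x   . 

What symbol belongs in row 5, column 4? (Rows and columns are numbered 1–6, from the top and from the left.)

v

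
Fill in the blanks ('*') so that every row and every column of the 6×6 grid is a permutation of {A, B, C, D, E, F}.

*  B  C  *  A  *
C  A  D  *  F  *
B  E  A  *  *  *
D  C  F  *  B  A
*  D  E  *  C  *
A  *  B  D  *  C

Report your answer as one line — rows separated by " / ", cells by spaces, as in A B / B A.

E B C F A D / C A D B F E / B E A C D F / D C F E B A / F D E A C B / A F B D E C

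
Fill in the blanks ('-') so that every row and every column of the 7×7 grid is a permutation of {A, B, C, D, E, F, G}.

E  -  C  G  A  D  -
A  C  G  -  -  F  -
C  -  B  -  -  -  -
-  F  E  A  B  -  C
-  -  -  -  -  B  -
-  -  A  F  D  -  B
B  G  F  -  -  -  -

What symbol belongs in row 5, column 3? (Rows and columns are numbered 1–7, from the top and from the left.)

D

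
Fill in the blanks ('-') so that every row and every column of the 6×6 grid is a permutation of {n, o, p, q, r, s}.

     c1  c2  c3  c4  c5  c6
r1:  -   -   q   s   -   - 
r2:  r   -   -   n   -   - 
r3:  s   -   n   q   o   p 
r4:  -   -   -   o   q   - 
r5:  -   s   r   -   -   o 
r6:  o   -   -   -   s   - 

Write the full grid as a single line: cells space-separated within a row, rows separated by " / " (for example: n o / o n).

p o q s r n / r q o n p s / s r n q o p / n p s o q r / q s r p n o / o n p r s q

Cell (r2,c5): row 2 has {n,r}; column 5 has {o,q,s} → p.
Cell (r3,c2): row 3 has {n,o,p,q,s}; column 2 has {s} → r.
Cell (r5,c4): row 5 has {o,r,s}; column 4 has {n,o,q,s} → p.
Cell (r5,c5): row 5 has {o,p,r,s}; column 5 has {o,p,q,s} → n.
Cell (r6,c3): row 6 has {o,s}; column 3 has {n,q,r} → p.
Cell (r6,c4): row 6 has {o,p,s}; column 4 has {n,o,p,q,s} → r.
Cell (r1,c5): row 1 has {q,s}; column 5 has {n,o,p,q,s} → r.
Cell (r1,c6): row 1 has {q,r,s}; column 6 has {o,p} → n.
Cell (r4,c3): row 4 has {o,q}; column 3 has {n,p,q,r} → s.
Cell (r4,c6): row 4 has {o,q,s}; column 6 has {n,o,p} → r.
Cell (r5,c1): row 5 has {n,o,p,r,s}; column 1 has {o,r,s} → q.
Cell (r6,c6): row 6 has {o,p,r,s}; column 6 has {n,o,p,r} → q.
Cell (r1,c1): row 1 has {n,q,r,s}; column 1 has {o,q,r,s} → p.
Cell (r1,c2): row 1 has {n,p,q,r,s}; column 2 has {r,s} → o.
Cell (r2,c2): row 2 has {n,p,r}; column 2 has {o,r,s} → q.
Cell (r2,c3): row 2 has {n,p,q,r}; column 3 has {n,p,q,r,s} → o.
Cell (r2,c6): row 2 has {n,o,p,q,r}; column 6 has {n,o,p,q,r} → s.
Cell (r4,c1): row 4 has {o,q,r,s}; column 1 has {o,p,q,r,s} → n.
Cell (r4,c2): row 4 has {n,o,q,r,s}; column 2 has {o,q,r,s} → p.
Cell (r6,c2): row 6 has {o,p,q,r,s}; column 2 has {o,p,q,r,s} → n.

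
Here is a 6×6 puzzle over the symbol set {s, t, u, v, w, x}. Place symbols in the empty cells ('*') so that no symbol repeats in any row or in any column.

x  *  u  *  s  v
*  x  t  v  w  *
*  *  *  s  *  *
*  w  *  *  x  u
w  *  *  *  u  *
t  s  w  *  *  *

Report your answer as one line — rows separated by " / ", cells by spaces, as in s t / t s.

x t u w s v / u x t v w s / v u x s t w / s w v t x u / w v s x u t / t s w u v x

(r1,c2) = t
(r1,c4) = w
(r2,c6) = s
(r4,c4) = t
(r5,c2) = v
(r5,c4) = x
(r5,c6) = t
(r6,c4) = u
(r6,c5) = v
(r6,c6) = x
(r2,c1) = u
(r3,c1) = v
(r3,c2) = u
(r3,c3) = x
(r3,c5) = t
(r3,c6) = w
(r4,c1) = s
(r4,c3) = v
(r5,c3) = s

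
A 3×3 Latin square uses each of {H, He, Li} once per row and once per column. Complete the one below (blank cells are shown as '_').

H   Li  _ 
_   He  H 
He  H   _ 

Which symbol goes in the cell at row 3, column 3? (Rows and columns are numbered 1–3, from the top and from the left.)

Li

(r1,c3) = He
(r2,c1) = Li
(r3,c3) = Li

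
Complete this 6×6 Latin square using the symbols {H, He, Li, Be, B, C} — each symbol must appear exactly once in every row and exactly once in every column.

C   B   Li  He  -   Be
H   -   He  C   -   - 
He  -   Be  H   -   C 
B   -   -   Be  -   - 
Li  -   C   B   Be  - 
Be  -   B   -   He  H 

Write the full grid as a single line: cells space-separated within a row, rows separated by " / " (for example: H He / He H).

(r1,c5) = H
(r3,c2) = Li
(r3,c5) = B
(r4,c3) = H
(r5,c6) = He
(r6,c2) = C
(r6,c4) = Li
(r2,c2) = Be
(r2,c5) = Li
(r2,c6) = B
(r4,c2) = He
(r4,c5) = C
(r4,c6) = Li
(r5,c2) = H

C B Li He H Be / H Be He C Li B / He Li Be H B C / B He H Be C Li / Li H C B Be He / Be C B Li He H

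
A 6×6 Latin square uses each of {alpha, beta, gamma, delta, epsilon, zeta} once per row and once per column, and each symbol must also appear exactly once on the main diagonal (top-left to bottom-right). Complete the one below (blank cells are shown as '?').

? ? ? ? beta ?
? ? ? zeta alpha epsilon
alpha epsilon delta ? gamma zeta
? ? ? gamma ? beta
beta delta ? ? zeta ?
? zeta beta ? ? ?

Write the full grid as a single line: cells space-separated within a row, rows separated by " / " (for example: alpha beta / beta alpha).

(r1,c1) = epsilon
(r2,c2) = beta
(r2,c3) = gamma
(r3,c4) = beta
(r4,c2) = alpha
(r6,c6) = alpha
(r1,c2) = gamma
(r1,c6) = delta
(r2,c1) = delta
(r4,c1) = zeta
(r4,c3) = epsilon
(r4,c5) = delta
(r5,c3) = alpha
(r5,c4) = epsilon
(r5,c6) = gamma
(r6,c1) = gamma
(r6,c4) = delta
(r6,c5) = epsilon
(r1,c3) = zeta
(r1,c4) = alpha

epsilon gamma zeta alpha beta delta / delta beta gamma zeta alpha epsilon / alpha epsilon delta beta gamma zeta / zeta alpha epsilon gamma delta beta / beta delta alpha epsilon zeta gamma / gamma zeta beta delta epsilon alpha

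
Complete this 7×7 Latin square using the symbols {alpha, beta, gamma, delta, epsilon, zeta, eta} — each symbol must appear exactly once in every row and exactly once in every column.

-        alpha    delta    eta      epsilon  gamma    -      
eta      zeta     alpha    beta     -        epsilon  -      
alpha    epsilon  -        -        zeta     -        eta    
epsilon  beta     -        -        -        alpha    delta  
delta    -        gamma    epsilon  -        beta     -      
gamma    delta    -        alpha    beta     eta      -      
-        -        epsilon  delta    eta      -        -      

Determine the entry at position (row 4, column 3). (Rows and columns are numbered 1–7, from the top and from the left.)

Cell (r2,c7): row 2 has {alpha,beta,epsilon,zeta,eta}; column 7 has {delta,eta} → gamma.
Cell (r3,c3): row 3 has {alpha,epsilon,zeta,eta}; column 3 has {alpha,gamma,delta,epsilon} → beta.
Cell (r3,c4): row 3 has {alpha,beta,epsilon,zeta,eta}; column 4 has {alpha,beta,delta,epsilon,eta} → gamma.
Cell (r3,c6): row 3 has {alpha,beta,gamma,epsilon,zeta,eta}; column 6 has {alpha,beta,gamma,epsilon,eta} → delta.
Cell (r4,c4): row 4 has {alpha,beta,delta,epsilon}; column 4 has {alpha,beta,gamma,delta,epsilon,eta} → zeta.
Cell (r4,c5): row 4 has {alpha,beta,delta,epsilon,zeta}; column 5 has {beta,epsilon,zeta,eta} → gamma.
Cell (r5,c2): row 5 has {beta,gamma,delta,epsilon}; column 2 has {alpha,beta,delta,epsilon,zeta} → eta.
Cell (r5,c5): row 5 has {beta,gamma,delta,epsilon,eta}; column 5 has {beta,gamma,epsilon,zeta,eta} → alpha.
Cell (r5,c7): row 5 has {alpha,beta,gamma,delta,epsilon,eta}; column 7 has {gamma,delta,eta} → zeta.
Cell (r6,c3): row 6 has {alpha,beta,gamma,delta,eta}; column 3 has {alpha,beta,gamma,delta,epsilon} → zeta.
Cell (r6,c7): row 6 has {alpha,beta,gamma,delta,zeta,eta}; column 7 has {gamma,delta,zeta,eta} → epsilon.
Cell (r7,c2): row 7 has {delta,epsilon,eta}; column 2 has {alpha,beta,delta,epsilon,zeta,eta} → gamma.
Cell (r7,c6): row 7 has {gamma,delta,epsilon,eta}; column 6 has {alpha,beta,gamma,delta,epsilon,eta} → zeta.
Cell (r1,c7): row 1 has {alpha,gamma,delta,epsilon,eta}; column 7 has {gamma,delta,epsilon,zeta,eta} → beta.
Cell (r2,c5): row 2 has {alpha,beta,gamma,epsilon,zeta,eta}; column 5 has {alpha,beta,gamma,epsilon,zeta,eta} → delta.
Cell (r4,c3): row 4 has {alpha,beta,gamma,delta,epsilon,zeta}; column 3 has {alpha,beta,gamma,delta,epsilon,zeta} → eta.

eta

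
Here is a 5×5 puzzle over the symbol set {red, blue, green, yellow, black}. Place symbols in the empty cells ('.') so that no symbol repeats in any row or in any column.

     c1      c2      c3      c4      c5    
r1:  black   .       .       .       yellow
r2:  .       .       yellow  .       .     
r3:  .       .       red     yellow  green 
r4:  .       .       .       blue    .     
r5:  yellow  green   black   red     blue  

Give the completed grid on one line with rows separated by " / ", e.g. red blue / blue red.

black red blue green yellow / green blue yellow black red / blue black red yellow green / red yellow green blue black / yellow green black red blue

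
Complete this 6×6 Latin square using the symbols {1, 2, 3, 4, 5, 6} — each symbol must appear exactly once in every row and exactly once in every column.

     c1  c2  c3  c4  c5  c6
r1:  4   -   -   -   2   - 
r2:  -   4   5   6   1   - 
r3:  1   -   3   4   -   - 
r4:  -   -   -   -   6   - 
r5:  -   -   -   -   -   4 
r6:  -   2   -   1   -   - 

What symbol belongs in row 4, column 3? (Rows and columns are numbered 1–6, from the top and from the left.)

4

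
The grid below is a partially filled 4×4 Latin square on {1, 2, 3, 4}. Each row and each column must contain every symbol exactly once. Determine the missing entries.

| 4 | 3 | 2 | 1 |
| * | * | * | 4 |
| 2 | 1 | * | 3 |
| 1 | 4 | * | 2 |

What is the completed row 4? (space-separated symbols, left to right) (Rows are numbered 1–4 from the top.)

1 4 3 2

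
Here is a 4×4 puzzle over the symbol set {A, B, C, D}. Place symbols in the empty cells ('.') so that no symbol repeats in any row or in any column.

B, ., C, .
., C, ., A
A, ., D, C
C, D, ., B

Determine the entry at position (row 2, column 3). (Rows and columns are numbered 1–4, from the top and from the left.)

row 1 has {B,C}; column 2 has {C,D} — only A is left for (r1,c2).
row 1 has {A,B,C}; column 4 has {A,B,C} — only D is left for (r1,c4).
row 2 has {A,C}; column 1 has {A,B,C} — only D is left for (r2,c1).
row 2 has {A,C,D}; column 3 has {C,D} — only B is left for (r2,c3).

B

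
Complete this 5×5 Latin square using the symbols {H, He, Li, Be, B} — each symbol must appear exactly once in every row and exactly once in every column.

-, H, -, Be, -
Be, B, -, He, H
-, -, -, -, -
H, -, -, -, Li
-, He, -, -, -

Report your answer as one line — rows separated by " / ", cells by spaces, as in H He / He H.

Li H B Be He / Be B Li He H / He Li Be H B / H Be He B Li / B He H Li Be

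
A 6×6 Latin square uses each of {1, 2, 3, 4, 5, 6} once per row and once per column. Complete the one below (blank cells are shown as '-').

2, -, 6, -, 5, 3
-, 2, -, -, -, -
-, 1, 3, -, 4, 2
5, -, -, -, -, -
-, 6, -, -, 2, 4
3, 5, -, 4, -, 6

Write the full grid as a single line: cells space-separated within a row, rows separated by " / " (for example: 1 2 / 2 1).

2 4 6 1 5 3 / 4 2 1 6 3 5 / 6 1 3 5 4 2 / 5 3 4 2 6 1 / 1 6 5 3 2 4 / 3 5 2 4 1 6

Cell (r1,c2): row 1 has {2,3,5,6}; column 2 has {1,2,5,6} → 4.
Cell (r1,c4): row 1 has {2,3,4,5,6}; column 4 has {4} → 1.
Cell (r3,c1): row 3 has {1,2,3,4}; column 1 has {2,3,5} → 6.
Cell (r3,c4): row 3 has {1,2,3,4,6}; column 4 has {1,4} → 5.
Cell (r4,c2): row 4 has {5}; column 2 has {1,2,4,5,6} → 3.
Cell (r4,c6): row 4 has {3,5}; column 6 has {2,3,4,6} → 1.
Cell (r5,c1): row 5 has {2,4,6}; column 1 has {2,3,5,6} → 1.
Cell (r5,c3): row 5 has {1,2,4,6}; column 3 has {3,6} → 5.
Cell (r5,c4): row 5 has {1,2,4,5,6}; column 4 has {1,4,5} → 3.
Cell (r6,c5): row 6 has {3,4,5,6}; column 5 has {2,4,5} → 1.
Cell (r2,c1): row 2 has {2}; column 1 has {1,2,3,5,6} → 4.
Cell (r2,c3): row 2 has {2,4}; column 3 has {3,5,6} → 1.
Cell (r2,c4): row 2 has {1,2,4}; column 4 has {1,3,4,5} → 6.
Cell (r2,c5): row 2 has {1,2,4,6}; column 5 has {1,2,4,5} → 3.
Cell (r2,c6): row 2 has {1,2,3,4,6}; column 6 has {1,2,3,4,6} → 5.
Cell (r4,c4): row 4 has {1,3,5}; column 4 has {1,3,4,5,6} → 2.
Cell (r4,c5): row 4 has {1,2,3,5}; column 5 has {1,2,3,4,5} → 6.
Cell (r6,c3): row 6 has {1,3,4,5,6}; column 3 has {1,3,5,6} → 2.
Cell (r4,c3): row 4 has {1,2,3,5,6}; column 3 has {1,2,3,5,6} → 4.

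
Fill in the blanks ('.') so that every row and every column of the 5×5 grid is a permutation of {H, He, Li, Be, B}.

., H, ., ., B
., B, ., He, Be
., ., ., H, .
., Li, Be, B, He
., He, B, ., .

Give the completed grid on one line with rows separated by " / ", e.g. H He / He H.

He H Li Be B / Li B H He Be / B Be He H Li / H Li Be B He / Be He B Li H

(r3,c2) = Be
(r3,c5) = Li
(r4,c1) = H
(r5,c5) = H
(r2,c1) = Li
(r2,c3) = H
(r3,c3) = He
(r5,c1) = Be
(r5,c4) = Li
(r1,c1) = He
(r1,c3) = Li
(r1,c4) = Be
(r3,c1) = B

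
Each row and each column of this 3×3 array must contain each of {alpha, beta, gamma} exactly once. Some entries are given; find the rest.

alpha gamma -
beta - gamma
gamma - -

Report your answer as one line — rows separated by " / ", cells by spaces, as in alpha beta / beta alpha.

alpha gamma beta / beta alpha gamma / gamma beta alpha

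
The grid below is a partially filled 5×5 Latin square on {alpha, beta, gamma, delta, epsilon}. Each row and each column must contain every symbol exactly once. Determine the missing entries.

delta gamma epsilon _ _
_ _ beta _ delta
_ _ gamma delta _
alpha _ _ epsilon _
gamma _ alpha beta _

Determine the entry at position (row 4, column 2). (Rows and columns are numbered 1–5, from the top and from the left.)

(r1,c4) = alpha
(r1,c5) = beta
(r2,c1) = epsilon
(r2,c2) = alpha
(r2,c4) = gamma
(r3,c1) = beta
(r3,c2) = epsilon
(r3,c5) = alpha
(r4,c3) = delta
(r4,c5) = gamma
(r5,c2) = delta
(r5,c5) = epsilon
(r4,c2) = beta

beta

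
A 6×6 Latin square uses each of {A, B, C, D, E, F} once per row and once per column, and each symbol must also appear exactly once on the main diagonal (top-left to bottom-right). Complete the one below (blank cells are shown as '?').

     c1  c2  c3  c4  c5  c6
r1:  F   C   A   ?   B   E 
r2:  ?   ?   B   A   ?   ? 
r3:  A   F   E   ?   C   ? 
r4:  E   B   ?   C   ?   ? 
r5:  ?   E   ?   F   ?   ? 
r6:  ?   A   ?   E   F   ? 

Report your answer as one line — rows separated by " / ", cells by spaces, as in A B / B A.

F C A D B E / C D B A E F / A F E B C D / E B F C D A / B E D F A C / D A C E F B

(r1,c4) = D
(r2,c2) = D
(r2,c5) = E
(r3,c4) = B
(r3,c6) = D
(r5,c5) = A
(r6,c6) = B
(r2,c1) = C
(r2,c6) = F
(r4,c5) = D
(r4,c6) = A
(r5,c6) = C
(r6,c1) = D
(r6,c3) = C
(r4,c3) = F
(r5,c1) = B
(r5,c3) = D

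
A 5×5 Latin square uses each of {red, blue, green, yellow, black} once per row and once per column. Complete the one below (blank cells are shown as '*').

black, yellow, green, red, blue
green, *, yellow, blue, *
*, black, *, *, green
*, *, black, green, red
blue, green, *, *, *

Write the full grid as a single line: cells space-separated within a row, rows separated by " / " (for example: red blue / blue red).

row 2 has {blue,green,yellow}; column 2 has {green,yellow,black} — only red is left for (r2,c2).
row 2 has {red,blue,green,yellow}; column 5 has {red,blue,green} — only black is left for (r2,c5).
row 3 has {green,black}; column 4 has {red,blue,green} — only yellow is left for (r3,c4).
row 4 has {red,green,black}; column 1 has {blue,green,black} — only yellow is left for (r4,c1).
row 4 has {red,green,yellow,black}; column 2 has {red,green,yellow,black} — only blue is left for (r4,c2).
row 5 has {blue,green}; column 3 has {green,yellow,black} — only red is left for (r5,c3).
row 5 has {red,blue,green}; column 4 has {red,blue,green,yellow} — only black is left for (r5,c4).
row 5 has {red,blue,green,black}; column 5 has {red,blue,green,black} — only yellow is left for (r5,c5).
row 3 has {green,yellow,black}; column 1 has {blue,green,yellow,black} — only red is left for (r3,c1).
row 3 has {red,green,yellow,black}; column 3 has {red,green,yellow,black} — only blue is left for (r3,c3).

black yellow green red blue / green red yellow blue black / red black blue yellow green / yellow blue black green red / blue green red black yellow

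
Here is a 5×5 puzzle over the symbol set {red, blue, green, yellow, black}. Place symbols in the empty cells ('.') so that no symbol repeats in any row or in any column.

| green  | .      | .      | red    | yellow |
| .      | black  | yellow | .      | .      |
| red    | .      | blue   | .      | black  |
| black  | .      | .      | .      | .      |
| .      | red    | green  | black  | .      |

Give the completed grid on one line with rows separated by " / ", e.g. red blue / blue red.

green blue black red yellow / blue black yellow green red / red green blue yellow black / black yellow red blue green / yellow red green black blue

(r1,c2): row 1 has {red,green,yellow}; column 2 has {red,black}, so it must be blue.
(r1,c3): row 1 has {red,blue,green,yellow}; column 3 has {blue,green,yellow}, so it must be black.
(r2,c1): row 2 has {yellow,black}; column 1 has {red,green,black}, so it must be blue.
(r2,c4): row 2 has {blue,yellow,black}; column 4 has {red,black}, so it must be green.
(r2,c5): row 2 has {blue,green,yellow,black}; column 5 has {yellow,black}, so it must be red.
(r3,c4): row 3 has {red,blue,black}; column 4 has {red,green,black}, so it must be yellow.
(r4,c3): row 4 has {black}; column 3 has {blue,green,yellow,black}, so it must be red.
(r4,c4): row 4 has {red,black}; column 4 has {red,green,yellow,black}, so it must be blue.
(r4,c5): row 4 has {red,blue,black}; column 5 has {red,yellow,black}, so it must be green.
(r5,c1): row 5 has {red,green,black}; column 1 has {red,blue,green,black}, so it must be yellow.
(r5,c5): row 5 has {red,green,yellow,black}; column 5 has {red,green,yellow,black}, so it must be blue.
(r3,c2): row 3 has {red,blue,yellow,black}; column 2 has {red,blue,black}, so it must be green.
(r4,c2): row 4 has {red,blue,green,black}; column 2 has {red,blue,green,black}, so it must be yellow.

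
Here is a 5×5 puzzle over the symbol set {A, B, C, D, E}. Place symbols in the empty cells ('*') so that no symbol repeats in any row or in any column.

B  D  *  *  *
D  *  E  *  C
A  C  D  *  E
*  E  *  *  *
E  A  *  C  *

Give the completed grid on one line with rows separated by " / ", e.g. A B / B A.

B D C E A / D B E A C / A C D B E / C E A D B / E A B C D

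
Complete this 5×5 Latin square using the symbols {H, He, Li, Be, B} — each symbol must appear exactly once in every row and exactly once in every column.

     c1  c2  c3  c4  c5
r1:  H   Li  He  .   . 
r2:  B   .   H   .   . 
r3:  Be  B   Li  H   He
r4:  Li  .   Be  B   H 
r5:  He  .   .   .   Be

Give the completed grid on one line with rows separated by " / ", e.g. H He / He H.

(r1,c4) = Be
(r1,c5) = B
(r2,c5) = Li
(r4,c2) = He
(r5,c2) = H
(r5,c3) = B
(r5,c4) = Li
(r2,c2) = Be
(r2,c4) = He

H Li He Be B / B Be H He Li / Be B Li H He / Li He Be B H / He H B Li Be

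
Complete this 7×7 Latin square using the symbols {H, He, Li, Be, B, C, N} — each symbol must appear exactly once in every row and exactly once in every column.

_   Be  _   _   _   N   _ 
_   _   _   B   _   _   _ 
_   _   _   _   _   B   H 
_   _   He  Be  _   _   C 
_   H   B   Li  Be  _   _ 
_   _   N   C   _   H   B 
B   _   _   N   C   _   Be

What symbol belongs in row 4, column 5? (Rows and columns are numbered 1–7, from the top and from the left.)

H

At row 3, column 4: row 3 has {H,B}; column 4 has {Li,Be,B,C,N}; that leaves He.
At row 4, column 6: row 4 has {He,Be,C}; column 6 has {H,B,N}; that leaves Li.
At row 7, column 6: row 7 has {Be,B,C,N}; column 6 has {H,Li,B,N}; that leaves He.
At row 1, column 4: row 1 has {Be,N}; column 4 has {He,Li,Be,B,C,N}; that leaves H.
At row 5, column 6: row 5 has {H,Li,Be,B}; column 6 has {H,He,Li,B,N}; that leaves C.
At row 7, column 2: row 7 has {He,Be,B,C,N}; column 2 has {H,Be}; that leaves Li.
At row 7, column 3: row 7 has {He,Li,Be,B,C,N}; column 3 has {He,B,N}; that leaves H.
At row 2, column 6: row 2 has {B}; column 6 has {H,He,Li,B,C,N}; that leaves Be.
At row 6, column 2: row 6 has {H,B,C,N}; column 2 has {H,Li,Be}; that leaves He.
At row 6, column 5: row 6 has {H,He,B,C,N}; column 5 has {Be,C}; that leaves Li.
At row 3, column 5: row 3 has {H,He,B}; column 5 has {Li,Be,C}; that leaves N.
At row 6, column 1: row 6 has {H,He,Li,B,C,N}; column 1 has {B}; that leaves Be.
At row 3, column 2: row 3 has {H,He,B,N}; column 2 has {H,He,Li,Be}; that leaves C.
At row 2, column 2: row 2 has {Be,B}; column 2 has {H,He,Li,Be,C}; that leaves N.
At row 3, column 1: row 3 has {H,He,B,C,N}; column 1 has {Be,B}; that leaves Li.
At row 3, column 3: row 3 has {H,He,Li,B,C,N}; column 3 has {H,He,B,N}; that leaves Be.
At row 4, column 2: row 4 has {He,Li,Be,C}; column 2 has {H,He,Li,Be,C,N}; that leaves B.
At row 4, column 5: row 4 has {He,Li,Be,B,C}; column 5 has {Li,Be,C,N}; that leaves H.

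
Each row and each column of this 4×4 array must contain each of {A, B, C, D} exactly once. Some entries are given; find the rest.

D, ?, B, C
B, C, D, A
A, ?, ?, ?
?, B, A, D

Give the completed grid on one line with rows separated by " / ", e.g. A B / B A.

D A B C / B C D A / A D C B / C B A D

(r1,c2) = A
(r3,c2) = D
(r3,c3) = C
(r3,c4) = B
(r4,c1) = C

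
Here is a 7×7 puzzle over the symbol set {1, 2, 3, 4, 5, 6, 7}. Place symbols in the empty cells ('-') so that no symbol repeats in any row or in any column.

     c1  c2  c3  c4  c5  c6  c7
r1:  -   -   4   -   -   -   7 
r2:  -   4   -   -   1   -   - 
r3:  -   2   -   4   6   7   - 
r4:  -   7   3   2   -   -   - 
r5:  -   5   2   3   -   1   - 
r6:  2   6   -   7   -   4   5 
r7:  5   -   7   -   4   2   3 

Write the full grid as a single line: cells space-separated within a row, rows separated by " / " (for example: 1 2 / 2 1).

(r3,c7) = 1
(r4,c5) = 5
(r4,c6) = 6
(r4,c7) = 4
(r5,c5) = 7
(r5,c7) = 6
(r6,c3) = 1
(r6,c5) = 3
(r7,c2) = 1
(r7,c4) = 6
(r1,c2) = 3
(r1,c5) = 2
(r1,c6) = 5
(r2,c4) = 5
(r2,c6) = 3
(r2,c7) = 2
(r3,c1) = 3
(r3,c3) = 5
(r4,c1) = 1
(r5,c1) = 4
(r1,c1) = 6
(r1,c4) = 1
(r2,c1) = 7
(r2,c3) = 6

6 3 4 1 2 5 7 / 7 4 6 5 1 3 2 / 3 2 5 4 6 7 1 / 1 7 3 2 5 6 4 / 4 5 2 3 7 1 6 / 2 6 1 7 3 4 5 / 5 1 7 6 4 2 3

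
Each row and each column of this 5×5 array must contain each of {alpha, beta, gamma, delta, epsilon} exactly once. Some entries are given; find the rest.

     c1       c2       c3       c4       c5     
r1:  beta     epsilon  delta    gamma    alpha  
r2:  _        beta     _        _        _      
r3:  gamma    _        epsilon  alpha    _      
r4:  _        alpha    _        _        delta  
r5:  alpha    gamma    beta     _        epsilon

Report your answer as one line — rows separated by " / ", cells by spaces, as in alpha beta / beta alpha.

beta epsilon delta gamma alpha / delta beta alpha epsilon gamma / gamma delta epsilon alpha beta / epsilon alpha gamma beta delta / alpha gamma beta delta epsilon

Cell (r2,c5): row 2 has {beta}; column 5 has {alpha,delta,epsilon} → gamma.
Cell (r3,c2): row 3 has {alpha,gamma,epsilon}; column 2 has {alpha,beta,gamma,epsilon} → delta.
Cell (r3,c5): row 3 has {alpha,gamma,delta,epsilon}; column 5 has {alpha,gamma,delta,epsilon} → beta.
Cell (r4,c1): row 4 has {alpha,delta}; column 1 has {alpha,beta,gamma} → epsilon.
Cell (r4,c3): row 4 has {alpha,delta,epsilon}; column 3 has {beta,delta,epsilon} → gamma.
Cell (r4,c4): row 4 has {alpha,gamma,delta,epsilon}; column 4 has {alpha,gamma} → beta.
Cell (r5,c4): row 5 has {alpha,beta,gamma,epsilon}; column 4 has {alpha,beta,gamma} → delta.
Cell (r2,c1): row 2 has {beta,gamma}; column 1 has {alpha,beta,gamma,epsilon} → delta.
Cell (r2,c3): row 2 has {beta,gamma,delta}; column 3 has {beta,gamma,delta,epsilon} → alpha.
Cell (r2,c4): row 2 has {alpha,beta,gamma,delta}; column 4 has {alpha,beta,gamma,delta} → epsilon.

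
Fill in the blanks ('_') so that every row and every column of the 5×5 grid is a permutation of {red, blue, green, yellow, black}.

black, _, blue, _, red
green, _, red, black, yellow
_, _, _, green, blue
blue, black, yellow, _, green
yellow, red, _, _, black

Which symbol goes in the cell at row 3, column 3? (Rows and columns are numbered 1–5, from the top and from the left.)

black

(r1,c4) = yellow
(r2,c2) = blue
(r3,c1) = red
(r3,c2) = yellow
(r3,c3) = black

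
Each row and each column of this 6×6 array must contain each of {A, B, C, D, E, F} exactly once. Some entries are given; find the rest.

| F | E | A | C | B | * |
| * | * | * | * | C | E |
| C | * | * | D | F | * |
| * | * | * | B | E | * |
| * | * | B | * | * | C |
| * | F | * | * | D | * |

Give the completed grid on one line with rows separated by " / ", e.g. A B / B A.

row 1 has {A,B,C,E,F}; column 6 has {C,E} — only D is left for (r1,c6).
row 3 has {C,D,F}; column 3 has {A,B} — only E is left for (r3,c3).
row 5 has {B,C}; column 5 has {B,C,D,E,F} — only A is left for (r5,c5).
row 6 has {D,F}; column 3 has {A,B,E} — only C is left for (r6,c3).
row 5 has {A,B,C}; column 2 has {E,F} — only D is left for (r5,c2).
row 5 has {A,B,C,D}; column 1 has {C,F} — only E is left for (r5,c1).
row 5 has {A,B,C,D,E}; column 4 has {B,C,D} — only F is left for (r5,c4).
row 2 has {C,E}; column 4 has {B,C,D,F} — only A is left for (r2,c4).
row 6 has {C,D,F}; column 4 has {A,B,C,D,F} — only E is left for (r6,c4).
row 2 has {A,C,E}; column 2 has {D,E,F} — only B is left for (r2,c2).
row 3 has {C,D,E,F}; column 2 has {B,D,E,F} — only A is left for (r3,c2).
row 3 has {A,C,D,E,F}; column 6 has {C,D,E} — only B is left for (r3,c6).
row 4 has {B,E}; column 2 has {A,B,D,E,F} — only C is left for (r4,c2).
row 6 has {C,D,E,F}; column 6 has {B,C,D,E} — only A is left for (r6,c6).
row 2 has {A,B,C,E}; column 1 has {C,E,F} — only D is left for (r2,c1).
row 2 has {A,B,C,D,E}; column 3 has {A,B,C,E} — only F is left for (r2,c3).
row 4 has {B,C,E}; column 1 has {C,D,E,F} — only A is left for (r4,c1).
row 4 has {A,B,C,E}; column 3 has {A,B,C,E,F} — only D is left for (r4,c3).
row 4 has {A,B,C,D,E}; column 6 has {A,B,C,D,E} — only F is left for (r4,c6).
row 6 has {A,C,D,E,F}; column 1 has {A,C,D,E,F} — only B is left for (r6,c1).

F E A C B D / D B F A C E / C A E D F B / A C D B E F / E D B F A C / B F C E D A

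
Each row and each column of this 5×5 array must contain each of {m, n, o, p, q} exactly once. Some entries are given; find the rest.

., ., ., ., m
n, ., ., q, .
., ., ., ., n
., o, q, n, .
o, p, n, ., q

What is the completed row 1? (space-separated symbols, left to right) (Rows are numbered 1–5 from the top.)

q n o p m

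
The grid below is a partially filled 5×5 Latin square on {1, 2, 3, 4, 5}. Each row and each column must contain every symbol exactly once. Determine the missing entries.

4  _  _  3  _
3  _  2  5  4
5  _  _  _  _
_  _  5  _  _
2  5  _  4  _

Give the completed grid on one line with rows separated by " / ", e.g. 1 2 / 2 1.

4 2 1 3 5 / 3 1 2 5 4 / 5 3 4 1 2 / 1 4 5 2 3 / 2 5 3 4 1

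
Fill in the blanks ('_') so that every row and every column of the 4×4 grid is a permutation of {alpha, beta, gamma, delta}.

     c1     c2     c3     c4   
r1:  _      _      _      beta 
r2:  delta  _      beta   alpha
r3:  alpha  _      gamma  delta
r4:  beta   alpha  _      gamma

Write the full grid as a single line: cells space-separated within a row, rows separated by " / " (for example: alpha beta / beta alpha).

gamma delta alpha beta / delta gamma beta alpha / alpha beta gamma delta / beta alpha delta gamma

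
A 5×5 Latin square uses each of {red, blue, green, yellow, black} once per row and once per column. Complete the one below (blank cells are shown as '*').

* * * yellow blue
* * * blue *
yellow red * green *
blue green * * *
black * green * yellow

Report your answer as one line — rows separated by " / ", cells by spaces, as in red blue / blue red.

row 1 has {blue,yellow}; column 2 has {red,green} — only black is left for (r1,c2).
row 1 has {blue,yellow,black}; column 3 has {green} — only red is left for (r1,c3).
row 2 has {blue}; column 2 has {red,green,black} — only yellow is left for (r2,c2).
row 2 has {blue,yellow}; column 3 has {red,green} — only black is left for (r2,c3).
row 3 has {red,green,yellow}; column 3 has {red,green,black} — only blue is left for (r3,c3).
row 3 has {red,blue,green,yellow}; column 5 has {blue,yellow} — only black is left for (r3,c5).
row 4 has {blue,green}; column 3 has {red,blue,green,black} — only yellow is left for (r4,c3).
row 4 has {blue,green,yellow}; column 5 has {blue,yellow,black} — only red is left for (r4,c5).
row 5 has {green,yellow,black}; column 2 has {red,green,yellow,black} — only blue is left for (r5,c2).
row 5 has {blue,green,yellow,black}; column 4 has {blue,green,yellow} — only red is left for (r5,c4).
row 1 has {red,blue,yellow,black}; column 1 has {blue,yellow,black} — only green is left for (r1,c1).
row 2 has {blue,yellow,black}; column 1 has {blue,green,yellow,black} — only red is left for (r2,c1).
row 2 has {red,blue,yellow,black}; column 5 has {red,blue,yellow,black} — only green is left for (r2,c5).
row 4 has {red,blue,green,yellow}; column 4 has {red,blue,green,yellow} — only black is left for (r4,c4).

green black red yellow blue / red yellow black blue green / yellow red blue green black / blue green yellow black red / black blue green red yellow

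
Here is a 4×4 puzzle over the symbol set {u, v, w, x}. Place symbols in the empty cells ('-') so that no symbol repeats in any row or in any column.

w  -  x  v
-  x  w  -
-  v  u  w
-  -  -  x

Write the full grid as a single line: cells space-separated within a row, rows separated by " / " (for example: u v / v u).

Cell (r1,c2): row 1 has {v,w,x}; column 2 has {v,x} → u.
Cell (r2,c4): row 2 has {w,x}; column 4 has {v,w,x} → u.
Cell (r3,c1): row 3 has {u,v,w}; column 1 has {w} → x.
Cell (r4,c2): row 4 has {x}; column 2 has {u,v,x} → w.
Cell (r4,c3): row 4 has {w,x}; column 3 has {u,w,x} → v.
Cell (r2,c1): row 2 has {u,w,x}; column 1 has {w,x} → v.
Cell (r4,c1): row 4 has {v,w,x}; column 1 has {v,w,x} → u.

w u x v / v x w u / x v u w / u w v x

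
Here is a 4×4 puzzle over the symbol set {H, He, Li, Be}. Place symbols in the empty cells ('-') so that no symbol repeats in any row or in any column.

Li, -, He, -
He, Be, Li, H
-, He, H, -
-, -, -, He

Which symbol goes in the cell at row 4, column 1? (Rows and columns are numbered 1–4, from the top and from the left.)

H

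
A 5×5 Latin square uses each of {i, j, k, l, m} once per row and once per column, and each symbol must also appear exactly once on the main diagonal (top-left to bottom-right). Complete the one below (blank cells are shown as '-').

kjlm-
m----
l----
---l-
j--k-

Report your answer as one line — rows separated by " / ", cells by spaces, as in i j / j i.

k j l m i / m i k j l / l m j i k / i k m l j / j l i k m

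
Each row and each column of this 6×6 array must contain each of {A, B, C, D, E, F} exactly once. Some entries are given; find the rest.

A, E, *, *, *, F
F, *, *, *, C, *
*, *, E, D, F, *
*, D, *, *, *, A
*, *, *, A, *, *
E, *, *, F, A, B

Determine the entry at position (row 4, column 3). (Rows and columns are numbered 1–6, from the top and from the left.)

F

row 3 has {D,E,F}; column 6 has {A,B,F} — only C is left for (r3,c6).
row 6 has {A,B,E,F}; column 2 has {D,E} — only C is left for (r6,c2).
row 6 has {A,B,C,E,F}; column 3 has {E} — only D is left for (r6,c3).
row 3 has {C,D,E,F}; column 1 has {A,E,F} — only B is left for (r3,c1).
row 3 has {B,C,D,E,F}; column 2 has {C,D,E} — only A is left for (r3,c2).
row 4 has {A,D}; column 1 has {A,B,E,F} — only C is left for (r4,c1).
row 5 has {A}; column 1 has {A,B,C,E,F} — only D is left for (r5,c1).
row 5 has {A,D}; column 6 has {A,B,C,F} — only E is left for (r5,c6).
row 2 has {C,F}; column 2 has {A,C,D,E} — only B is left for (r2,c2).
row 2 has {B,C,F}; column 3 has {D,E} — only A is left for (r2,c3).
row 2 has {A,B,C,F}; column 4 has {A,D,F} — only E is left for (r2,c4).
row 2 has {A,B,C,E,F}; column 6 has {A,B,C,E,F} — only D is left for (r2,c6).
row 4 has {A,C,D}; column 4 has {A,D,E,F} — only B is left for (r4,c4).
row 4 has {A,B,C,D}; column 5 has {A,C,F} — only E is left for (r4,c5).
row 5 has {A,D,E}; column 2 has {A,B,C,D,E} — only F is left for (r5,c2).
row 5 has {A,D,E,F}; column 5 has {A,C,E,F} — only B is left for (r5,c5).
row 1 has {A,E,F}; column 4 has {A,B,D,E,F} — only C is left for (r1,c4).
row 1 has {A,C,E,F}; column 5 has {A,B,C,E,F} — only D is left for (r1,c5).
row 4 has {A,B,C,D,E}; column 3 has {A,D,E} — only F is left for (r4,c3).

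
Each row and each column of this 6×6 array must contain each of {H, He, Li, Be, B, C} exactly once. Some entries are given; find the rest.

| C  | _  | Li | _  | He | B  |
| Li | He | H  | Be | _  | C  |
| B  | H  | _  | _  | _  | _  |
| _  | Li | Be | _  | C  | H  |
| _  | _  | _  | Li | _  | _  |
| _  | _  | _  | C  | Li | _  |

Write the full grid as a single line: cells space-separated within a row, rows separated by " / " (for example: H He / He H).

C Be Li H He B / Li He H Be B C / B H C He Be Li / He Li Be B C H / Be C B Li H He / H B He C Li Be

Cell (r1,c2): row 1 has {He,Li,B,C}; column 2 has {H,He,Li} → Be.
Cell (r1,c4): row 1 has {He,Li,Be,B,C}; column 4 has {Li,Be,C} → H.
Cell (r2,c5): row 2 has {H,He,Li,Be,C}; column 5 has {He,Li,C} → B.
Cell (r3,c4): row 3 has {H,B}; column 4 has {H,Li,Be,C} → He.
Cell (r3,c5): row 3 has {H,He,B}; column 5 has {He,Li,B,C} → Be.
Cell (r3,c6): row 3 has {H,He,Be,B}; column 6 has {H,B,C} → Li.
Cell (r4,c1): row 4 has {H,Li,Be,C}; column 1 has {Li,B,C} → He.
Cell (r4,c4): row 4 has {H,He,Li,Be,C}; column 4 has {H,He,Li,Be,C} → B.
Cell (r5,c5): row 5 has {Li}; column 5 has {He,Li,Be,B,C} → H.
Cell (r6,c2): row 6 has {Li,C}; column 2 has {H,He,Li,Be} → B.
Cell (r6,c3): row 6 has {Li,B,C}; column 3 has {H,Li,Be} → He.
Cell (r6,c6): row 6 has {He,Li,B,C}; column 6 has {H,Li,B,C} → Be.
Cell (r3,c3): row 3 has {H,He,Li,Be,B}; column 3 has {H,He,Li,Be} → C.
Cell (r5,c1): row 5 has {H,Li}; column 1 has {He,Li,B,C} → Be.
Cell (r5,c2): row 5 has {H,Li,Be}; column 2 has {H,He,Li,Be,B} → C.
Cell (r5,c3): row 5 has {H,Li,Be,C}; column 3 has {H,He,Li,Be,C} → B.
Cell (r5,c6): row 5 has {H,Li,Be,B,C}; column 6 has {H,Li,Be,B,C} → He.
Cell (r6,c1): row 6 has {He,Li,Be,B,C}; column 1 has {He,Li,Be,B,C} → H.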